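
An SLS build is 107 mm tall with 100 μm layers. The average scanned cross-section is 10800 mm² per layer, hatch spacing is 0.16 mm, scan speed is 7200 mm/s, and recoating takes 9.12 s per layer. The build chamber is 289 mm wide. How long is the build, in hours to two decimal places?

5.50 hours

Layer count = ceil(107 / 0.1) = 1070.
Hatch length per layer = 10800 / 0.16 = 67500 mm.
Per-layer scan time = 67500 / 7200 = 9.375 s.
Time per layer = 9.375 + 9.12 = 18.495 s.
Total: 1070 × 18.495 s = 19789.65 s → 5.50 hours.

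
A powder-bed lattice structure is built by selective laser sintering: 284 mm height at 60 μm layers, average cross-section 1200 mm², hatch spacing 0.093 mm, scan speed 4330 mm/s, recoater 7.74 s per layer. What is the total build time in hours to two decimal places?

Number of layers: 284 / 0.06 → 4734 (rounded up).
Hatch length per layer: 1200 / 0.093 → 12903.2 mm.
Laser time per layer = 12903.2 / 4330 = 2.98 s.
Time per layer = 2.98 + 7.74, so 10.72 s.
Total: 4734 × 10.72 s = 50748.48 s → 14.10 hours.

14.10 hours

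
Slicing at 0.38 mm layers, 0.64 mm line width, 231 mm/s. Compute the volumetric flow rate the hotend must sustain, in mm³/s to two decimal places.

Bead cross-section = 0.38 × 0.64 = 0.2432 mm².
Q = v·A = 231 × 0.2432 = 56.18 mm³/s.

56.18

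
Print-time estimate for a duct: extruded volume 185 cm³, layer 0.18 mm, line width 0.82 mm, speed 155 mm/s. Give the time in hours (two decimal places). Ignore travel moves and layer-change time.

Bead cross-section = 0.18 × 0.82 = 0.1476 mm².
Toolpath length = 185 cm³ / 0.1476 mm² = 185000 / 0.1476 = 1253387.5 mm.
Time extruding = 1253387.5 / 155, so 8086.4 s.
That's 8086.4 s → 2.25 hours.

2.25 hours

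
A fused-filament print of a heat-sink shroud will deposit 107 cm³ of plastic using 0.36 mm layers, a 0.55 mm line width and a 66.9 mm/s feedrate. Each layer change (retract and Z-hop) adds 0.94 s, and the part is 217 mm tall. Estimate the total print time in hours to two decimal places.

Bead cross-section = 0.36 × 0.55 = 0.198 mm².
Toolpath length = 107 cm³ / 0.198 mm² = 107000 / 0.198 = 540404 mm.
Print-move time = 540404 / 66.9, so 8077.8 s.
Layer count = ceil(217 / 0.36) = 603.
Z-hop total: 603 × 0.94 → 566.82 s.
Altogether 8077.8 + 566.82 = 8644.62 s, i.e. 2.40 hours.

2.40 hours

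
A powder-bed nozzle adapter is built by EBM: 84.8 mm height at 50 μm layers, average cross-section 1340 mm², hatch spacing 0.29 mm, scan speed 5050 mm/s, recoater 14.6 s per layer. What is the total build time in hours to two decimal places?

7.31 hours

Layers = ⌈84.8/0.05⌉ = 1696.
Scan path per layer = 1340 / 0.29 = 4620.7 mm.
Scan time per layer = 4620.7 / 5050 = 0.915 s.
Time per layer: 0.915 + 14.6 → 15.515 s.
Total: 1696 × 15.515 s = 26313.44 s → 7.31 hours.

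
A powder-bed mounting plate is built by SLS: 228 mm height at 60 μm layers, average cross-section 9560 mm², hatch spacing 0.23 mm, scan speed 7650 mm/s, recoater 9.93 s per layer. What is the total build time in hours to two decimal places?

16.22 hours

Number of layers: 228 / 0.06 → 3800 (rounded up).
Scan path per layer = 9560 / 0.23 = 41565.2 mm.
Per-layer scan time = 41565.2 / 7650 = 5.4334 s.
Layer cycle: 5.4334 + 9.93 → 15.3634 s.
Total: 3800 × 15.3634 s = 58380.92 s → 16.22 hours.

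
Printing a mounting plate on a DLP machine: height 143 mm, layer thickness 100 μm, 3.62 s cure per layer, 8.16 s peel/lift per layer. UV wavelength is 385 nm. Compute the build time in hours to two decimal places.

4.68 hours

Layers = ⌈143/0.1⌉ = 1430.
Each layer takes: 3.62 + 8.16 → 11.78 s.
Total = 1430 × 11.78 = 16845.4 s = 4.68 hours.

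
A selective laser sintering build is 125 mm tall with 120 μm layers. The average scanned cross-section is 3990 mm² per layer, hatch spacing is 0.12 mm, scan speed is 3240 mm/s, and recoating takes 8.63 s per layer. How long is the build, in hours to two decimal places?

Number of layers: 125 / 0.12 → 1042 (rounded up).
Per-layer scan distance = 3990 / 0.12, so 33250 mm.
Laser time per layer: 33250 / 3240 → 10.2623 s.
Time per layer: 10.2623 + 8.63 → 18.8923 s.
Build time = 1042 × 18.8923 = 19685.7766 s = 5.47 hours.

5.47 hours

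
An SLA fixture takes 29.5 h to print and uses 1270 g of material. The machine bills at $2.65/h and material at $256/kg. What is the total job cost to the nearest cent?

$403.30

Machine-time cost = 2.65 × 29.5, so $78.175.
Material cost = 256 × 1270/1000, so $325.12.
Total = 78.175 + 325.12 = 403.295 ≈ $403.30.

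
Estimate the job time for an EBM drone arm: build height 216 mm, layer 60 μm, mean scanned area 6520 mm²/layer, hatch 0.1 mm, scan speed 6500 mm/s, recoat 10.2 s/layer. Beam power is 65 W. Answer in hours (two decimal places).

Number of layers: 216 / 0.06 → 3600 (rounded up).
Hatch length per layer: 6520 / 0.1 → 65200 mm.
Scan time per layer = 65200 / 6500, so 10.0308 s.
Layer cycle: 10.0308 + 10.2 → 20.2308 s.
Total: 3600 × 20.2308 s = 72830.88 s → 20.23 hours.

20.23 hours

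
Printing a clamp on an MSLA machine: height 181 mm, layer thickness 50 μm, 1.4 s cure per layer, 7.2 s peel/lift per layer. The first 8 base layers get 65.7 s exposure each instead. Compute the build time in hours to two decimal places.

8.79 hours

Layers = ⌈181/0.05⌉ = 3620.
Bottom layers = 8 × (65.7 + 7.2), so 583.2 s.
Normal layers = 3612 × (1.4 + 7.2) = 31063.2 s.
Sum: 583.2 + 31063.2 = 31646.4 s → 8.79 hours.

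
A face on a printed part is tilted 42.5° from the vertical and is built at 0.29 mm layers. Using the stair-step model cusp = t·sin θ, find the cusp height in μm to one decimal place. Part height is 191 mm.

195.9 μm

h_c = t·sin θ = 0.29 × 0.6756 = 0.195924 mm (195.9 μm).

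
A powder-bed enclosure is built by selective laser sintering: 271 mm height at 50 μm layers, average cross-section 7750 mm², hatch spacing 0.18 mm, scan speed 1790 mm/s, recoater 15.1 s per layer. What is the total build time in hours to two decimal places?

Layers = ⌈271/0.05⌉ = 5420.
Scan path per layer: 7750 / 0.18 → 43055.6 mm.
Laser time per layer: 43055.6 / 1790 → 24.0534 s.
Per-layer time = 24.0534 + 15.1 = 39.1534 s.
5420 layers × 39.1534 s/layer = 212211.428 s, i.e. 58.95 hours.

58.95 hours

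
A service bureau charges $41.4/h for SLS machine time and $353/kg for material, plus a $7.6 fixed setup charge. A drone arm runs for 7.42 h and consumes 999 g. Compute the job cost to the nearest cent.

$667.44

Time charge: 41.4 × 7.42 → $307.188.
Feedstock cost = 353 × 999/1000 = $352.647.
Total = 307.188 + 352.647 + 7.6 = 667.435 ≈ $667.44.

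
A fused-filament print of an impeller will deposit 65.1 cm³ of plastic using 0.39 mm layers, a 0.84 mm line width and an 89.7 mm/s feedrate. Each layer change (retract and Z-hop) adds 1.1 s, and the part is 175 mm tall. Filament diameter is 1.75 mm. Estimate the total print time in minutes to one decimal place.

Bead cross-section: 0.39 × 0.84 → 0.3276 mm².
Total extruded path = 65100/0.3276 = 198717.9 mm.
Extrusion time: 198717.9 / 89.7 → 2215.4 s.
Layers = ⌈175/0.39⌉ = 449.
Z-hop total = 449 × 1.1 = 493.9 s.
Altogether 2215.4 + 493.9 = 2709.3 s, i.e. 45.2 minutes.

45.2 minutes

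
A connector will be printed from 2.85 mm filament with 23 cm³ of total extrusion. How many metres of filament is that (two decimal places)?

3.61 m

Cross-section of 2.85 mm filament: π·(2.85/2)² = 6.3794 mm².
L = 23000 mm³ / 6.3794 mm² = 3605.35 mm, i.e. 3.61 m.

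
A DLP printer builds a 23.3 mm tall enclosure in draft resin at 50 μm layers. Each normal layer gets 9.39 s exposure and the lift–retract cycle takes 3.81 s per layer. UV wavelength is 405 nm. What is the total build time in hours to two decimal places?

Layer count = ceil(23.3 / 0.05) = 466.
Cycle time = 9.39 + 3.81 = 13.2 s.
Build time: 466 × 13.2 s = 6151.2 s, i.e. 1.71 hours.

1.71 hours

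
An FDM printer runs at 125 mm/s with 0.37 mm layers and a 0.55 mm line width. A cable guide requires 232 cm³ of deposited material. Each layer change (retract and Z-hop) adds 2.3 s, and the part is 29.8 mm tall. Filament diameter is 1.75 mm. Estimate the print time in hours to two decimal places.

Bead cross-section = 0.37 × 0.55 = 0.2035 mm².
Total extruded path = 232000/0.2035 = 1140049.1 mm.
Print-move time = 1140049.1 / 125 = 9120.4 s.
Number of layers: 29.8 / 0.37 → 81 (rounded up).
Non-print overhead = 81 × 2.3, so 186.3 s.
Total = 9120.4 + 186.3 = 9306.7 s = 2.59 hours.

2.59 hours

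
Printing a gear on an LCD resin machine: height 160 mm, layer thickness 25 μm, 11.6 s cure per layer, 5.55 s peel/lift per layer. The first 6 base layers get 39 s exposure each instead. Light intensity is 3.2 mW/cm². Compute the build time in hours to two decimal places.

30.53 hours

Layers = ⌈160/0.025⌉ = 6400.
Base layers: 6 × (39 + 5.55) → 267.3 s.
Regular layers: 6394 × (11.6 + 5.55) → 109657.1 s.
Total = 267.3 + 109657.1 = 109924.4 s = 30.53 hours.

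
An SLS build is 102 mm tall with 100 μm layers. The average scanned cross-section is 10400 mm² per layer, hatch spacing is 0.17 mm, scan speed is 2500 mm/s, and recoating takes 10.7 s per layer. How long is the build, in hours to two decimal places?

Number of layers: 102 / 0.1 → 1020 (rounded up).
Hatch length per layer: 10400 / 0.17 → 61176.5 mm.
Per-layer scan time: 61176.5 / 2500 → 24.4706 s.
Time per layer: 24.4706 + 10.7 → 35.1706 s.
Total: 1020 × 35.1706 s = 35874.012 s → 9.97 hours.

9.97 hours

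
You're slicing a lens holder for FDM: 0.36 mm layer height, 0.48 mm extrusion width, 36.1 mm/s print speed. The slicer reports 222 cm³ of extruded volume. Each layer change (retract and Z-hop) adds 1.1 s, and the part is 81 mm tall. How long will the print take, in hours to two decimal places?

9.95 hours

Extrusion cross-section: 0.36 × 0.48 → 0.1728 mm².
Total extruded path = 222000/0.1728 = 1284722.2 mm.
Extrusion time = 1284722.2 / 36.1, so 35587.9 s.
Layer count = ceil(81 / 0.36) = 225.
Layer-change overhead: 225 × 1.1 → 247.5 s.
Total = 35587.9 + 247.5 = 35835.4 s = 9.95 hours.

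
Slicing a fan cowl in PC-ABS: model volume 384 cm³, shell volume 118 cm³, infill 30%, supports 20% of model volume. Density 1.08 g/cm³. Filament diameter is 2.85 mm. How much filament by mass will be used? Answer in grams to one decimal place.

296.6 g

Infill region = 384 − 118 = 266 cm³.
Infill deposited: 0.30 × 266 → 79.8 cm³.
Support = 0.20 × 384, so 76.8 cm³.
Total extruded = 118 + 79.8 + 76.8, so 274.6 cm³.
Mass: 274.6 × 1.08 → 296.568 g.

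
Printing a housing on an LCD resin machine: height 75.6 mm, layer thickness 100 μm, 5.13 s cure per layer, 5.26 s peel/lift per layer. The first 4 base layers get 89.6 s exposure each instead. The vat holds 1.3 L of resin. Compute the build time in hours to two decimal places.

Layers = ⌈75.6/0.1⌉ = 756.
Burn-in layers: 4 × (89.6 + 5.26) → 379.44 s.
Normal layers = 752 × (5.13 + 5.26), so 7813.28 s.
Sum: 379.44 + 7813.28 = 8192.72 s → 2.28 hours.

2.28 hours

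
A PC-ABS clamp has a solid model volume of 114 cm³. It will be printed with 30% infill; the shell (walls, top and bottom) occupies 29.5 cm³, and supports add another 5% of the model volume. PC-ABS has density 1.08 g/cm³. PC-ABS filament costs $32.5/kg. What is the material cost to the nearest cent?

$2.13

Infill region: 114 − 29.5 → 84.5 cm³.
Infill volume: 0.30 × 84.5 → 25.35 cm³.
Support: 0.05 × 114 → 5.7 cm³.
Deposited volume = 29.5 + 25.35 + 5.7 = 60.55 cm³.
Mass: 60.55 × 1.08 → 65.394 g.
Cost = 65.394 g / 1000 × $32.5/kg = $2.13.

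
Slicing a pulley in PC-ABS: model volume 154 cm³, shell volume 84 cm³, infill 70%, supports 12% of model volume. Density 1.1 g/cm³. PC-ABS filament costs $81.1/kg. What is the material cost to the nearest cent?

$13.51

Infill region: 154 − 84 → 70 cm³.
Infill deposited = 0.70 × 70, so 49 cm³.
Support = 0.12 × 154 = 18.48 cm³.
Deposited volume = 84 + 49 + 18.48, so 151.48 cm³.
Mass = 151.48 × 1.1 = 166.628 g.
Cost = 166.628 g / 1000 × $81.1/kg = $13.51.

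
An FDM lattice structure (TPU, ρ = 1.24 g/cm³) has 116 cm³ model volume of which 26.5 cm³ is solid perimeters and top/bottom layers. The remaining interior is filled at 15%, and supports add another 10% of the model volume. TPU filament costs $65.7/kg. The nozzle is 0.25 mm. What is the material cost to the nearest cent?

Infill region = 116 − 26.5 = 89.5 cm³.
Deposited infill = 0.15 × 89.5 = 13.425 cm³.
Support: 0.10 × 116 → 11.6 cm³.
Total extruded = 26.5 + 13.425 + 11.6, so 51.525 cm³.
Mass: 51.525 × 1.24 → 63.891 g.
At $65.7/kg: 63.891/1000 × 65.7 = $4.20.

$4.20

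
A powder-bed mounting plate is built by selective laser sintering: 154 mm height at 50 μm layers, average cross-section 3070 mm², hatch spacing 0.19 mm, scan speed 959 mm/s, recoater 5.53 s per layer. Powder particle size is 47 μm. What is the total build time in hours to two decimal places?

Number of layers: 154 / 0.05 → 3080 (rounded up).
Hatch length per layer: 3070 / 0.19 → 16157.9 mm.
Scan time per layer: 16157.9 / 959 → 16.8487 s.
Layer cycle: 16.8487 + 5.53 → 22.3787 s.
3080 layers × 22.3787 s/layer = 68926.396 s, i.e. 19.15 hours.

19.15 hours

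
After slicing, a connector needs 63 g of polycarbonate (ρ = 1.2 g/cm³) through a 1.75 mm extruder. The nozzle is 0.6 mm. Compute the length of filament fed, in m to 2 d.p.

21.83 m

Volume = 63 g / 1.2 g·cm⁻³ = 52.5 cm³ = 52500 mm³.
A = π r² = π × 0.875² = 2.4053 mm².
Length = 52500 / 2.4053 = 21826.8 mm = 21.83 m.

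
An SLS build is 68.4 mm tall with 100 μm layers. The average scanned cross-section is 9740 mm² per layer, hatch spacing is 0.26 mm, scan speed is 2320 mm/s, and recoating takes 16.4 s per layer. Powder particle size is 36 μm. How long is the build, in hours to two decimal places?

Layers = ⌈68.4/0.1⌉ = 684.
Scan path per layer = 9740 / 0.26 = 37461.5 mm.
Per-layer scan time = 37461.5 / 2320, so 16.1472 s.
Per-layer time = 16.1472 + 16.4, so 32.5472 s.
Total: 684 × 32.5472 s = 22262.2848 s → 6.18 hours.

6.18 hours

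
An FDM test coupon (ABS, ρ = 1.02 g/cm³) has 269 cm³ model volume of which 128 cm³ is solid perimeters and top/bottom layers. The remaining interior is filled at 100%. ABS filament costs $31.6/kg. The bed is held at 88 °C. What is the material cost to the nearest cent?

Volume inside the shell = 269 − 128 = 141 cm³.
Deposited infill = 1.00 × 141 = 141 cm³.
Total printed volume: 128 + 141 → 269 cm³.
Mass: 269 × 1.02 → 274.38 g.
Cost = 274.38 g / 1000 × $31.6/kg = $8.67.

$8.67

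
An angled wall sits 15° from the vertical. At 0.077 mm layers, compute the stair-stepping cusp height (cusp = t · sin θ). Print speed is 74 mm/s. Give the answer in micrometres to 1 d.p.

19.9 μm

Cusp = layer height × sin(15°) = 0.077 × 0.2588 = 0.019928 mm = 19.9 μm.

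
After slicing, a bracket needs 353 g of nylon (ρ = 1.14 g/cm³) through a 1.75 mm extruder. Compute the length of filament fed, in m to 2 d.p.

Extruded volume: 353/1.14 = 309.6491 cm³ (309649.1 mm³).
Cross-section of 1.75 mm filament: π·(1.75/2)² = 2.4053 mm².
Length = 309649.1 / 2.4053 = 128736.17 mm = 128.74 m.

128.74 m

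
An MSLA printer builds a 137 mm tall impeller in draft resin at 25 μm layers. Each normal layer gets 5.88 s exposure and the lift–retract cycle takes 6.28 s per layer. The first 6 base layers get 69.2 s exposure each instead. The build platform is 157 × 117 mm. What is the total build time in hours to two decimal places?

Number of layers: 137 / 0.025 → 5480 (rounded up).
Base layers: 6 × (69.2 + 6.28) → 452.88 s.
Regular layers: 5474 × (5.88 + 6.28) → 66563.84 s.
Total = 452.88 + 66563.84 = 67016.72 s = 18.62 hours.

18.62 hours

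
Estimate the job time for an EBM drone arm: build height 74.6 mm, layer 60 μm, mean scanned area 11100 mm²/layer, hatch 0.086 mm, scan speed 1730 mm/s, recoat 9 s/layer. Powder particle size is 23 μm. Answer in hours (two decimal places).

28.89 hours

Number of layers: 74.6 / 0.06 → 1244 (rounded up).
Per-layer scan distance = 11100 / 0.086 = 129069.8 mm.
Beam time per layer = 129069.8 / 1730, so 74.6068 s.
Layer cycle = 74.6068 + 9 = 83.6068 s.
Total: 1244 × 83.6068 s = 104006.8592 s → 28.89 hours.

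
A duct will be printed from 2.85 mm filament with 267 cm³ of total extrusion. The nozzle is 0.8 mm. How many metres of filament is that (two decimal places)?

A = π r² = π × 1.425² = 6.3794 mm².
L = 267000 mm³ / 6.3794 mm² = 41853.47 mm, i.e. 41.85 m.

41.85 m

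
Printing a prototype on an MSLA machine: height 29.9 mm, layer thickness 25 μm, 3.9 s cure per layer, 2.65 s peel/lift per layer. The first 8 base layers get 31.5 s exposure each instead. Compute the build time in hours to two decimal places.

2.24 hours

Number of layers: 29.9 / 0.025 → 1196 (rounded up).
Bottom layers = 8 × (31.5 + 2.65), so 273.2 s.
Regular layers = 1188 × (3.9 + 2.65), so 7781.4 s.
Total = 273.2 + 7781.4 = 8054.6 s = 2.24 hours.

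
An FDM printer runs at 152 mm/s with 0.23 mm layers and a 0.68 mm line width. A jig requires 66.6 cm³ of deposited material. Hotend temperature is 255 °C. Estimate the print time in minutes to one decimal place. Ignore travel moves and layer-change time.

46.7 minutes

Bead cross-section = 0.23 × 0.68, so 0.1564 mm².
Toolpath length = 66.6 cm³ / 0.1564 mm² = 66600 / 0.1564 = 425831.2 mm.
Print-move time = 425831.2 / 152, so 2801.5 s.
2801.5 s = 46.7 minutes.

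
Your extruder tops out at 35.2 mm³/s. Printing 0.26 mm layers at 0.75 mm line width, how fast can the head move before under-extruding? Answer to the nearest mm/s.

181 mm/s

Extrusion cross-section = 0.26 × 0.75 = 0.195 mm².
v_max = Q/A = 35.2/0.195 = 180.51 mm/s → 181 mm/s.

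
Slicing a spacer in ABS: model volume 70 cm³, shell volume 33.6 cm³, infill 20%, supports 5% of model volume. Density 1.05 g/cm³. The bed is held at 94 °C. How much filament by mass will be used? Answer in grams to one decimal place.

Infill region = 70 − 33.6 = 36.4 cm³.
Infill deposited: 0.20 × 36.4 → 7.28 cm³.
Support: 0.05 × 70 → 3.5 cm³.
Deposited volume = 33.6 + 7.28 + 3.5 = 44.38 cm³.
Mass = 44.38 × 1.05, so 46.599 g.

46.6 g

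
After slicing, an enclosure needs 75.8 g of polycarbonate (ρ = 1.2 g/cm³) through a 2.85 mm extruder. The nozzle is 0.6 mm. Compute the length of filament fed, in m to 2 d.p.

Volume = 75.8 g / 1.2 g·cm⁻³ = 63.1667 cm³ = 63166.7 mm³.
A = π r² = π × 1.425² = 6.3794 mm².
Length = 63166.7 / 6.3794 = 9901.67 mm = 9.90 m.

9.90 m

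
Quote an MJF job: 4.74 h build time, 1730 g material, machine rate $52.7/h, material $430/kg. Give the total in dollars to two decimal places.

$993.70

Machine-time cost = 52.7 × 4.74 = $249.798.
Material charge = 430 × 1730/1000 = $743.90.
Job cost: 249.798 + 743.90 = 993.698 ≈ $993.70.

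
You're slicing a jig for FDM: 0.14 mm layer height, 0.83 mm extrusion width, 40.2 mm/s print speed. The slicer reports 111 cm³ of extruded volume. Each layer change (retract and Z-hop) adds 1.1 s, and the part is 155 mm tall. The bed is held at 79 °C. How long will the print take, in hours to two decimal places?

6.94 hours

Bead cross-section = 0.14 × 0.83 = 0.1162 mm².
Total extruded path = 111000/0.1162 = 955249.6 mm.
Print-move time = 955249.6 / 40.2, so 23762.4 s.
Number of layers: 155 / 0.14 → 1108 (rounded up).
Layer-change overhead: 1108 × 1.1 → 1218.8 s.
Total = 23762.4 + 1218.8 = 24981.2 s = 6.94 hours.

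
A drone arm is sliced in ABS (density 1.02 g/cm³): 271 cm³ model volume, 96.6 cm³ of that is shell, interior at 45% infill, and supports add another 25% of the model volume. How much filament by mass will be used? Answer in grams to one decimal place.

247.7 g

Interior volume: 271 − 96.6 → 174.4 cm³.
Infill deposited: 0.45 × 174.4 → 78.48 cm³.
Support = 0.25 × 271, so 67.75 cm³.
Deposited volume = 96.6 + 78.48 + 67.75 = 242.83 cm³.
Mass = 242.83 × 1.02 = 247.6866 g.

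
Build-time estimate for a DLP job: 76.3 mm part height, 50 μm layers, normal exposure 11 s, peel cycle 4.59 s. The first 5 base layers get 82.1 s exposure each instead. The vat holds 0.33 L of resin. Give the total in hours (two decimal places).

6.71 hours

Number of layers: 76.3 / 0.05 → 1526 (rounded up).
Bottom layers = 5 × (82.1 + 4.59) = 433.45 s.
Regular layers = 1521 × (11 + 4.59), so 23712.39 s.
Sum: 433.45 + 23712.39 = 24145.84 s → 6.71 hours.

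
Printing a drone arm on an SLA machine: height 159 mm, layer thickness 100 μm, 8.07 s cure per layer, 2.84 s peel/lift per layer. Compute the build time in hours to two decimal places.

Layer count = ceil(159 / 0.1) = 1590.
Per-layer time: 8.07 + 2.84 → 10.91 s.
Build time: 1590 × 10.91 s = 17346.9 s, i.e. 4.82 hours.

4.82 hours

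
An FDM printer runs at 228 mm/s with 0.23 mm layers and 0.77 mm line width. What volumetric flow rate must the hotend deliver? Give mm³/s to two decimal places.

Extrusion cross-section = 0.23 × 0.77 = 0.1771 mm².
Volumetric flow = 228 × 0.1771 = 40.38 mm³/s.

40.38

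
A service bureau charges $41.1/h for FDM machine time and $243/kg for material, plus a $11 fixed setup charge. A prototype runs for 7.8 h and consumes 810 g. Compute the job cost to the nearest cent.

$528.41

Machine cost: 41.1 × 7.8 → $320.58.
Material charge = 243 × 810/1000, so $196.83.
Total = 320.58 + 196.83 + 11 = $528.41.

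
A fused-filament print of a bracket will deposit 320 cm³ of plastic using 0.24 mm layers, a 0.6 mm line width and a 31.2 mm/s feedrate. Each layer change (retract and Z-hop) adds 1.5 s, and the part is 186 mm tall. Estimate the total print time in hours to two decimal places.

20.11 hours

Bead cross-section = 0.24 × 0.6, so 0.144 mm².
Toolpath length = 320 cm³ / 0.144 mm² = 320000 / 0.144 = 2222222.2 mm.
Print-move time = 2222222.2 / 31.2, so 71225.1 s.
Number of layers: 186 / 0.24 → 775 (rounded up).
Non-print overhead: 775 × 1.5 → 1162.5 s.
Altogether 71225.1 + 1162.5 = 72387.6 s, i.e. 20.11 hours.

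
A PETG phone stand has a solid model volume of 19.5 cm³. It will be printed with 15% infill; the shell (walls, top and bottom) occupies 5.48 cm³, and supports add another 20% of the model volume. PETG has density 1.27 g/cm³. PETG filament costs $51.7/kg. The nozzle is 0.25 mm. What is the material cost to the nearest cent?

Interior volume = 19.5 − 5.48 = 14.02 cm³.
Infill deposited = 0.15 × 14.02 = 2.103 cm³.
Support: 0.20 × 19.5 → 3.9 cm³.
Total extruded = 5.48 + 2.103 + 3.9, so 11.483 cm³.
Mass = 11.483 × 1.27, so 14.58341 g.
Cost = 14.58341 g / 1000 × $51.7/kg = $0.75.

$0.75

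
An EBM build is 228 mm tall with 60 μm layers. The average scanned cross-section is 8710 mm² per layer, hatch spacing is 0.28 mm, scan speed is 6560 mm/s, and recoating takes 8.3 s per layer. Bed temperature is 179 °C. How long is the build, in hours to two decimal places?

13.77 hours

Layer count = ceil(228 / 0.06) = 3800.
Per-layer scan distance = 8710 / 0.28, so 31107.1 mm.
Beam time per layer: 31107.1 / 6560 → 4.7419 s.
Layer cycle: 4.7419 + 8.3 → 13.0419 s.
3800 layers × 13.0419 s/layer = 49559.22 s, i.e. 13.77 hours.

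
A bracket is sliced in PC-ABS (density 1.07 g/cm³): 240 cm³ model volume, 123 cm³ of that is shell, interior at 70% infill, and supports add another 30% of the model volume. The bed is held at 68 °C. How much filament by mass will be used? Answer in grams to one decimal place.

Volume inside the shell = 240 − 123 = 117 cm³.
Infill deposited = 0.70 × 117, so 81.9 cm³.
Support = 0.30 × 240 = 72 cm³.
Total extruded = 123 + 81.9 + 72, so 276.9 cm³.
Mass = 276.9 × 1.07 = 296.283 g.

296.3 g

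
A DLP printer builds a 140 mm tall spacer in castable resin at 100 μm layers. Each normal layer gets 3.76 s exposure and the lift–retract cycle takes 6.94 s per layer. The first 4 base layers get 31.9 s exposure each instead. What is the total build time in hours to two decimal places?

4.19 hours

Layers = ⌈140/0.1⌉ = 1400.
Burn-in layers: 4 × (31.9 + 6.94) → 155.36 s.
Normal layers: 1396 × (3.76 + 6.94) → 14937.2 s.
Total = 155.36 + 14937.2 = 15092.56 s = 4.19 hours.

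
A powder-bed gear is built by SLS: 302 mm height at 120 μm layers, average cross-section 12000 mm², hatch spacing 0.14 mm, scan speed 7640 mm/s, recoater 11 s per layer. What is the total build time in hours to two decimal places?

15.53 hours

Layer count = ceil(302 / 0.12) = 2517.
Hatch length per layer = 12000 / 0.14, so 85714.3 mm.
Per-layer scan time: 85714.3 / 7640 → 11.2191 s.
Layer cycle = 11.2191 + 11, so 22.2191 s.
Build time = 2517 × 22.2191 = 55925.4747 s = 15.53 hours.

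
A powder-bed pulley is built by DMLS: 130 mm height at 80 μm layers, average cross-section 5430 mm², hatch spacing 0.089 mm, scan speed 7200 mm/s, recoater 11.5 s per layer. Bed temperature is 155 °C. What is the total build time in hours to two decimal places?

9.02 hours

Number of layers: 130 / 0.08 → 1625 (rounded up).
Scan path per layer: 5430 / 0.089 → 61011.2 mm.
Laser time per layer = 61011.2 / 7200, so 8.4738 s.
Per-layer time = 8.4738 + 11.5 = 19.9738 s.
Build time = 1625 × 19.9738 = 32457.425 s = 9.02 hours.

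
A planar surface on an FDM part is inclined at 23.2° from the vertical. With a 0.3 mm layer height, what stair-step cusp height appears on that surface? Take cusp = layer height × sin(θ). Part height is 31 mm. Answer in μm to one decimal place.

118.2 μm

h_c = t·sin θ = 0.3 × 0.3939 = 0.11817 mm (118.2 μm).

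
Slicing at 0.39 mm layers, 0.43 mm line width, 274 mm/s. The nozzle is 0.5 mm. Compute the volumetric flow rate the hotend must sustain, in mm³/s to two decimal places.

Extrusion cross-section: 0.39 × 0.43 → 0.1677 mm².
Volumetric flow = 274 × 0.1677 = 45.95 mm³/s.

45.95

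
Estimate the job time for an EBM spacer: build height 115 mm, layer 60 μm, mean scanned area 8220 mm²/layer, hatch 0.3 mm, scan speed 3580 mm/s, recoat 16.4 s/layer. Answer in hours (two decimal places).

12.81 hours

Layer count = ceil(115 / 0.06) = 1917.
Scan path per layer: 8220 / 0.3 → 27400 mm.
Beam time per layer = 27400 / 3580 = 7.6536 s.
Per-layer time: 7.6536 + 16.4 → 24.0536 s.
Build time = 1917 × 24.0536 = 46110.7512 s = 12.81 hours.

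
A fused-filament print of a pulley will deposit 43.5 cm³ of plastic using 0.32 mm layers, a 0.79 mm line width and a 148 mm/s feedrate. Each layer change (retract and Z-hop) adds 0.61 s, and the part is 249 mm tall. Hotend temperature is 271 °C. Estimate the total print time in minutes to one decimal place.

Line area = 0.32 × 0.79, so 0.2528 mm².
Total extruded path = 43500/0.2528 = 172072.8 mm.
Extrusion time = 172072.8 / 148, so 1162.7 s.
Number of layers: 249 / 0.32 → 779 (rounded up).
Non-print overhead = 779 × 0.61 = 475.19 s.
Total = 1162.7 + 475.19 = 1637.89 s = 27.3 minutes.

27.3 minutes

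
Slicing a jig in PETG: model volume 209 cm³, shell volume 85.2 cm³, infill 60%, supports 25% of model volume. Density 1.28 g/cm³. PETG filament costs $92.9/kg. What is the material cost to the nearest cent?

$25.18

Infill region: 209 − 85.2 → 123.8 cm³.
Infill volume: 0.60 × 123.8 → 74.28 cm³.
Support = 0.25 × 209, so 52.25 cm³.
Total printed volume = 85.2 + 74.28 + 52.25 = 211.73 cm³.
Mass: 211.73 × 1.28 → 271.0144 g.
Cost = 271.0144 g / 1000 × $92.9/kg = $25.18.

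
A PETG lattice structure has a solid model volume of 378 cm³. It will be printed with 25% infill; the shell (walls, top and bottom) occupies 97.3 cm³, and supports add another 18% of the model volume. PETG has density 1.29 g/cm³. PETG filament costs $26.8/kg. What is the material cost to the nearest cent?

$8.14

Volume inside the shell: 378 − 97.3 → 280.7 cm³.
Infill volume: 0.25 × 280.7 → 70.175 cm³.
Support: 0.18 × 378 → 68.04 cm³.
Deposited volume = 97.3 + 70.175 + 68.04 = 235.515 cm³.
Mass = 235.515 × 1.29, so 303.81435 g.
Cost = 303.81435 g / 1000 × $26.8/kg = $8.14.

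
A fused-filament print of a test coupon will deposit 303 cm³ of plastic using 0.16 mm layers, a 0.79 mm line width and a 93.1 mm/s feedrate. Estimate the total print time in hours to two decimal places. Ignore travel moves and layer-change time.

7.15 hours

Extrusion cross-section: 0.16 × 0.79 → 0.1264 mm².
Total extruded path = 303000/0.1264 = 2397151.9 mm.
Time extruding = 2397151.9 / 93.1 = 25748.1 s.
In the requested units: 25748.1 s = 7.15 hours.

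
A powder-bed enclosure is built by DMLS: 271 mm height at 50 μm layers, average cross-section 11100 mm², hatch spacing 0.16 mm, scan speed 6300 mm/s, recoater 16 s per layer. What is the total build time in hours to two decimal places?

40.67 hours

Number of layers: 271 / 0.05 → 5420 (rounded up).
Hatch length per layer: 11100 / 0.16 → 69375 mm.
Laser time per layer: 69375 / 6300 → 11.0119 s.
Time per layer = 11.0119 + 16 = 27.0119 s.
Build time = 5420 × 27.0119 = 146404.498 s = 40.67 hours.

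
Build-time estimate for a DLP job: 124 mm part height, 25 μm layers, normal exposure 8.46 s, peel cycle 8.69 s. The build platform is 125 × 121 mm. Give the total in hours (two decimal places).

23.63 hours

Layers = ⌈124/0.025⌉ = 4960.
Each layer takes = 8.46 + 8.69, so 17.15 s.
Build time: 4960 × 17.15 s = 85064 s, i.e. 23.63 hours.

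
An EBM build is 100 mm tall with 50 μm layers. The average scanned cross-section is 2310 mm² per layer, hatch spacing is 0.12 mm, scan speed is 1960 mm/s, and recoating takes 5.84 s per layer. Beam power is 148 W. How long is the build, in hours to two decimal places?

8.70 hours

Layers = ⌈100/0.05⌉ = 2000.
Scan path per layer: 2310 / 0.12 → 19250 mm.
Per-layer scan time = 19250 / 1960, so 9.8214 s.
Layer cycle = 9.8214 + 5.84 = 15.6614 s.
2000 layers × 15.6614 s/layer = 31322.8 s, i.e. 8.70 hours.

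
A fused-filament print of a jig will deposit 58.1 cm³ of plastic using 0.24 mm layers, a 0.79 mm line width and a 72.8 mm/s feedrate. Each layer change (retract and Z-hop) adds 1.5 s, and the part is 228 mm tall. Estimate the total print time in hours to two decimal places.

1.57 hours

Line area = 0.24 × 0.79, so 0.1896 mm².
Toolpath length = 58.1 cm³ / 0.1896 mm² = 58100 / 0.1896 = 306434.6 mm.
Time extruding = 306434.6 / 72.8, so 4209.3 s.
Number of layers: 228 / 0.24 → 950 (rounded up).
Layer-change overhead = 950 × 1.5 = 1425 s.
Altogether 4209.3 + 1425 = 5634.3 s, i.e. 1.57 hours.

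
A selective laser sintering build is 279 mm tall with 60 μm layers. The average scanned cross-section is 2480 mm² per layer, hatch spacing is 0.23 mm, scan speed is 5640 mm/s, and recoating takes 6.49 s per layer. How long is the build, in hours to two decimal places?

Layer count = ceil(279 / 0.06) = 4650.
Scan path per layer: 2480 / 0.23 → 10782.6 mm.
Laser time per layer: 10782.6 / 5640 → 1.9118 s.
Per-layer time = 1.9118 + 6.49 = 8.4018 s.
Total: 4650 × 8.4018 s = 39068.37 s → 10.85 hours.

10.85 hours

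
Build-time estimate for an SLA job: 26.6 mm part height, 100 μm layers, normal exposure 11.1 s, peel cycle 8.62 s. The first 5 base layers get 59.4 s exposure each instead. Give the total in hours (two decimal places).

1.52 hours

Layer count = ceil(26.6 / 0.1) = 266.
Bottom layers = 5 × (59.4 + 8.62), so 340.1 s.
Remaining layers = 261 × (11.1 + 8.62), so 5146.92 s.
Total = 340.1 + 5146.92 = 5487.02 s = 1.52 hours.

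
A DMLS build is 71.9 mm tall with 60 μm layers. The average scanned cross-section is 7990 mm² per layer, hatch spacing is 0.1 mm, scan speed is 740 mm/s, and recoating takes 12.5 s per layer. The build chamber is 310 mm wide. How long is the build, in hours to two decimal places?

Layer count = ceil(71.9 / 0.06) = 1199.
Hatch length per layer: 7990 / 0.1 → 79900 mm.
Laser time per layer = 79900 / 740, so 107.973 s.
Layer cycle: 107.973 + 12.5 → 120.473 s.
Total: 1199 × 120.473 s = 144447.127 s → 40.12 hours.

40.12 hours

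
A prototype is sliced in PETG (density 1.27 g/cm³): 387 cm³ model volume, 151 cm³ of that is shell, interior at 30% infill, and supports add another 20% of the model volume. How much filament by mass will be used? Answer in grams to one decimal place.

Volume inside the shell: 387 − 151 → 236 cm³.
Infill deposited: 0.30 × 236 → 70.8 cm³.
Support = 0.20 × 387, so 77.4 cm³.
Deposited volume = 151 + 70.8 + 77.4, so 299.2 cm³.
Mass: 299.2 × 1.27 → 379.984 g.

380.0 g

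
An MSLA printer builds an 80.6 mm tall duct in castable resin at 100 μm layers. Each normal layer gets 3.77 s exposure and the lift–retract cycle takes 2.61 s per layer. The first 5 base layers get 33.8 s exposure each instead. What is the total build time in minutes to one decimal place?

88.2 minutes

Layer count = ceil(80.6 / 0.1) = 806.
Burn-in layers = 5 × (33.8 + 2.61) = 182.05 s.
Remaining layers = 801 × (3.77 + 2.61) = 5110.38 s.
Sum: 182.05 + 5110.38 = 5292.43 s → 88.2 minutes.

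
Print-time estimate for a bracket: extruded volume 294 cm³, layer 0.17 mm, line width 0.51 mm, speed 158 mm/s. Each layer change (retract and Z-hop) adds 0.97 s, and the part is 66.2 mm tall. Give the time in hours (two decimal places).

6.07 hours

Line area = 0.17 × 0.51 = 0.0867 mm².
Toolpath length = 294 cm³ / 0.0867 mm² = 294000 / 0.0867 = 3391003.5 mm.
Extrusion time = 3391003.5 / 158, so 21462 s.
Layer count = ceil(66.2 / 0.17) = 390.
Z-hop total: 390 × 0.97 → 378.3 s.
Altogether 21462 + 378.3 = 21840.3 s, i.e. 6.07 hours.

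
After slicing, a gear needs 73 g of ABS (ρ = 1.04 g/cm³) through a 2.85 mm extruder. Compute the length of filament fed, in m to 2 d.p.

11.00 m

Volume = 73 g / 1.04 g·cm⁻³ = 70.1923 cm³ = 70192.3 mm³.
A = π r² = π × 1.425² = 6.3794 mm².
L = V/A = 70192.3/6.3794 = 11002.96 mm → 11.00 m.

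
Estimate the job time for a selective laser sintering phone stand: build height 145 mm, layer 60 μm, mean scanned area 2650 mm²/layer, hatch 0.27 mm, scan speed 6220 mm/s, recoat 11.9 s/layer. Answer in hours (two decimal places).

Number of layers: 145 / 0.06 → 2417 (rounded up).
Hatch length per layer = 2650 / 0.27, so 9814.8 mm.
Laser time per layer: 9814.8 / 6220 → 1.5779 s.
Time per layer = 1.5779 + 11.9, so 13.4779 s.
2417 layers × 13.4779 s/layer = 32576.0843 s, i.e. 9.05 hours.

9.05 hours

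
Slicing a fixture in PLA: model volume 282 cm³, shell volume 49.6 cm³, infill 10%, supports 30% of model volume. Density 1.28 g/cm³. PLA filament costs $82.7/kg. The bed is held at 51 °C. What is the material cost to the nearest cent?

$16.67

Interior volume: 282 − 49.6 → 232.4 cm³.
Deposited infill = 0.10 × 232.4 = 23.24 cm³.
Support: 0.30 × 282 → 84.6 cm³.
Total printed volume: 49.6 + 23.24 + 84.6 → 157.44 cm³.
Mass = 157.44 × 1.28, so 201.5232 g.
At $82.7/kg: 201.5232/1000 × 82.7 = $16.67.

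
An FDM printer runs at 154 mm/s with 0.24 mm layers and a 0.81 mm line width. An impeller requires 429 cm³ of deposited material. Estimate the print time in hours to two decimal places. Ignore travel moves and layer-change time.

Extrusion cross-section = 0.24 × 0.81 = 0.1944 mm².
Path length: 429000 mm³ / 0.1944 mm² → 2206790.1 mm.
Print-move time: 2206790.1 / 154 → 14329.8 s.
In the requested units: 14329.8 s = 3.98 hours.

3.98 hours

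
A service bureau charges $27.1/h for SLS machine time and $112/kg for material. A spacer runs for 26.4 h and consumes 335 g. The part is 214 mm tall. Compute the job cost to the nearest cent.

$752.96

Time charge = 27.1 × 26.4, so $715.44.
Material charge = 112 × 335/1000 = $37.52.
Job cost: 715.44 + 37.52 = $752.96.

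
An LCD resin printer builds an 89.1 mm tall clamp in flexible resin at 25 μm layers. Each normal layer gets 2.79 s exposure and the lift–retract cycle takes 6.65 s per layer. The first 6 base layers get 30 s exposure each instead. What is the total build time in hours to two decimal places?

9.39 hours

Number of layers: 89.1 / 0.025 → 3564 (rounded up).
Bottom layers = 6 × (30 + 6.65) = 219.9 s.
Remaining layers: 3558 × (2.79 + 6.65) → 33587.52 s.
Sum: 219.9 + 33587.52 = 33807.42 s → 9.39 hours.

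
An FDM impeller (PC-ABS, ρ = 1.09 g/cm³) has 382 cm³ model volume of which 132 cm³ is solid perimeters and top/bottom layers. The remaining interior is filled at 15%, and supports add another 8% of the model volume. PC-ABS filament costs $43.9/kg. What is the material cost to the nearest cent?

Infill region: 382 − 132 → 250 cm³.
Infill deposited = 0.15 × 250, so 37.5 cm³.
Support: 0.08 × 382 → 30.56 cm³.
Total extruded = 132 + 37.5 + 30.56, so 200.06 cm³.
Mass: 200.06 × 1.09 → 218.0654 g.
Cost = 218.0654 g / 1000 × $43.9/kg = $9.57.

$9.57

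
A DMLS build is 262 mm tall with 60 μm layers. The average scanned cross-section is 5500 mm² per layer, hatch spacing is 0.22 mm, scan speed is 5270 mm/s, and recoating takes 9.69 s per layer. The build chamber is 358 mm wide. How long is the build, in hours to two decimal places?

17.51 hours

Layer count = ceil(262 / 0.06) = 4367.
Per-layer scan distance: 5500 / 0.22 → 25000 mm.
Per-layer scan time = 25000 / 5270 = 4.7438 s.
Per-layer time = 4.7438 + 9.69, so 14.4338 s.
Build time = 4367 × 14.4338 = 63032.4046 s = 17.51 hours.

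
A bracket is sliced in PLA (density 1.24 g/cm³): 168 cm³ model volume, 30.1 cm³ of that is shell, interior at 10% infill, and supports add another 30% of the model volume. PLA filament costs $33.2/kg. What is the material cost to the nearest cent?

$3.88

Volume inside the shell = 168 − 30.1 = 137.9 cm³.
Infill deposited = 0.10 × 137.9 = 13.79 cm³.
Support: 0.30 × 168 → 50.4 cm³.
Total extruded = 30.1 + 13.79 + 50.4 = 94.29 cm³.
Mass: 94.29 × 1.24 → 116.9196 g.
At $33.2/kg: 116.9196/1000 × 33.2 = $3.88.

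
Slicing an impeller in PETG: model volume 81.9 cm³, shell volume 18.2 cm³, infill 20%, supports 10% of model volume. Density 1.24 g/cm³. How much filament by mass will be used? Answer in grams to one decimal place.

48.5 g

Interior volume = 81.9 − 18.2 = 63.7 cm³.
Infill volume: 0.20 × 63.7 → 12.74 cm³.
Support: 0.10 × 81.9 → 8.19 cm³.
Deposited volume = 18.2 + 12.74 + 8.19, so 39.13 cm³.
Mass: 39.13 × 1.24 → 48.5212 g.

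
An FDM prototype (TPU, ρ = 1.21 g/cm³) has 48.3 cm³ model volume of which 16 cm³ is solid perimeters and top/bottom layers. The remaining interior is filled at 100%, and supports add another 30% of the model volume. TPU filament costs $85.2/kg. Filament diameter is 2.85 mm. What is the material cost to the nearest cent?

Infill region: 48.3 − 16 → 32.3 cm³.
Deposited infill = 1.00 × 32.3, so 32.3 cm³.
Support = 0.30 × 48.3 = 14.49 cm³.
Deposited volume: 16 + 32.3 + 14.49 → 62.79 cm³.
Mass = 62.79 × 1.21 = 75.9759 g.
Cost = 75.9759 g / 1000 × $85.2/kg = $6.47.

$6.47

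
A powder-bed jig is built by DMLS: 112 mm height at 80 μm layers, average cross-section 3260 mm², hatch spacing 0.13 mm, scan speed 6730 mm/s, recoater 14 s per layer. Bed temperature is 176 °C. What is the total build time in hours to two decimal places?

6.89 hours

Layer count = ceil(112 / 0.08) = 1400.
Per-layer scan distance: 3260 / 0.13 → 25076.9 mm.
Scan time per layer = 25076.9 / 6730 = 3.7261 s.
Time per layer = 3.7261 + 14, so 17.7261 s.
Total: 1400 × 17.7261 s = 24816.54 s → 6.89 hours.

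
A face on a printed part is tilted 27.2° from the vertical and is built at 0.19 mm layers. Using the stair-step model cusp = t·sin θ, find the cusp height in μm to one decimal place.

Cusp = layer height × sin(27.2°) = 0.19 × 0.4571 = 0.086849 mm = 86.8 μm.

86.8 μm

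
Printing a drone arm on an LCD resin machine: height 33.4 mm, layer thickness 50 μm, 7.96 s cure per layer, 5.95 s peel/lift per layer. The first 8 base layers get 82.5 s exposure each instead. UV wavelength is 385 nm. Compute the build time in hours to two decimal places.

2.75 hours

Number of layers: 33.4 / 0.05 → 668 (rounded up).
Base layers = 8 × (82.5 + 5.95) = 707.6 s.
Regular layers: 660 × (7.96 + 5.95) → 9180.6 s.
Sum: 707.6 + 9180.6 = 9888.2 s → 2.75 hours.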